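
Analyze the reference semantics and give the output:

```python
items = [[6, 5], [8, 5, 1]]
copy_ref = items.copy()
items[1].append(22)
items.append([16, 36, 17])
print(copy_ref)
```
[[6, 5], [8, 5, 1, 22]]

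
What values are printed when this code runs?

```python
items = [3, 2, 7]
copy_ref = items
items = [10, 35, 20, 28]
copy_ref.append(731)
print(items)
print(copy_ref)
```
[10, 35, 20, 28]
[3, 2, 7, 731]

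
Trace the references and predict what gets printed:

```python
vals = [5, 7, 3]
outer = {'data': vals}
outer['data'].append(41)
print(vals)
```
[5, 7, 3, 41]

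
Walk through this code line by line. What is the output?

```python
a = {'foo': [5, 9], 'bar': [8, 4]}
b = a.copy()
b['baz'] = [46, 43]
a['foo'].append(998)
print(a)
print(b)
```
{'foo': [5, 9, 998], 'bar': [8, 4]}
{'foo': [5, 9, 998], 'bar': [8, 4], 'baz': [46, 43]}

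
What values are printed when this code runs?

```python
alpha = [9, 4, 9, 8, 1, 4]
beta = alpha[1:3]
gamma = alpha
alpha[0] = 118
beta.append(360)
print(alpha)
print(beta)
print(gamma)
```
[118, 4, 9, 8, 1, 4]
[4, 9, 360]
[118, 4, 9, 8, 1, 4]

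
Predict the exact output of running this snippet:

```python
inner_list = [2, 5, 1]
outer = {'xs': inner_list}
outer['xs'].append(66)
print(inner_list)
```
[2, 5, 1, 66]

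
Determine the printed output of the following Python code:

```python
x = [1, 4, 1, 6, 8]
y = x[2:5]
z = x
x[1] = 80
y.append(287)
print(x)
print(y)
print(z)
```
[1, 80, 1, 6, 8]
[1, 6, 8, 287]
[1, 80, 1, 6, 8]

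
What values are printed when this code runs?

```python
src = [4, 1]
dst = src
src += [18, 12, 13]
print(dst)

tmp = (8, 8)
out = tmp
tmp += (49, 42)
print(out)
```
[4, 1, 18, 12, 13]
(8, 8)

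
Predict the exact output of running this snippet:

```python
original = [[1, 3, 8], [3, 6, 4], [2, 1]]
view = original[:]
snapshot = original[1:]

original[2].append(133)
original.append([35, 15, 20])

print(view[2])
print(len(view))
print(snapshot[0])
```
[2, 1, 133]
3
[3, 6, 4]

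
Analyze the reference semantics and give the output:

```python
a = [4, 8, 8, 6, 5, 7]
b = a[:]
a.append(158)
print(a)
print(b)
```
[4, 8, 8, 6, 5, 7, 158]
[4, 8, 8, 6, 5, 7]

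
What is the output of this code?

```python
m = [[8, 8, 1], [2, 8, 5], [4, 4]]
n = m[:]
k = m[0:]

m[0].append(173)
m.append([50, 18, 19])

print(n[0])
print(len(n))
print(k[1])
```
[8, 8, 1, 173]
3
[2, 8, 5]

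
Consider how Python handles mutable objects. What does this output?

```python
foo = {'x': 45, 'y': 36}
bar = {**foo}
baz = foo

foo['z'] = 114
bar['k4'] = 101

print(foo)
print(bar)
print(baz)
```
{'x': 45, 'y': 36, 'z': 114}
{'x': 45, 'y': 36, 'k4': 101}
{'x': 45, 'y': 36, 'z': 114}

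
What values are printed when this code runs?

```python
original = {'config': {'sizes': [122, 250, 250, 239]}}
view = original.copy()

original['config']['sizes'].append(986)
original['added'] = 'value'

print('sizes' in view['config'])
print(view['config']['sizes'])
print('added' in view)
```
True
[122, 250, 250, 239, 986]
False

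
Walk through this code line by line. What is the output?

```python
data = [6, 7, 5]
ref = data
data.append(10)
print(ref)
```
[6, 7, 5, 10]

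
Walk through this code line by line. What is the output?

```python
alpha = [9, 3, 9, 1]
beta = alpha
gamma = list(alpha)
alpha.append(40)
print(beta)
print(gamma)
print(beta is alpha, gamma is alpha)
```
[9, 3, 9, 1, 40]
[9, 3, 9, 1]
True False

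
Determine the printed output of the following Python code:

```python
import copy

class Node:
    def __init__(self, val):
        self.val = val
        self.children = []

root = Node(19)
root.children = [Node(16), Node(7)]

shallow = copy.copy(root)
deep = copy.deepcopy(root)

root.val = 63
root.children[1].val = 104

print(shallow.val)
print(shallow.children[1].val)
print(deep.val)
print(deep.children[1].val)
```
19
104
19
7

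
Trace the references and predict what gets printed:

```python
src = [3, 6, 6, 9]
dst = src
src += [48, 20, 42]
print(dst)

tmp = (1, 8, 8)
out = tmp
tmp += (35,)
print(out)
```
[3, 6, 6, 9, 48, 20, 42]
(1, 8, 8)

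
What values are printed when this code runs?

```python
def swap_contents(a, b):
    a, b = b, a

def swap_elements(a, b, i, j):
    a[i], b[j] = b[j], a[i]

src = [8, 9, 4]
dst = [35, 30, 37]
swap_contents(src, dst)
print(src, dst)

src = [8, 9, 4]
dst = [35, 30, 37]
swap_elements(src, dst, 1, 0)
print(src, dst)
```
[8, 9, 4] [35, 30, 37]
[8, 35, 4] [9, 30, 37]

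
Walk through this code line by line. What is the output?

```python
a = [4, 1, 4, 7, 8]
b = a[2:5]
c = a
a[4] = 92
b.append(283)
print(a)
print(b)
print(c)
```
[4, 1, 4, 7, 92]
[4, 7, 8, 283]
[4, 1, 4, 7, 92]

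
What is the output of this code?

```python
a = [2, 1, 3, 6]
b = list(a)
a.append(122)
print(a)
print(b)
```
[2, 1, 3, 6, 122]
[2, 1, 3, 6]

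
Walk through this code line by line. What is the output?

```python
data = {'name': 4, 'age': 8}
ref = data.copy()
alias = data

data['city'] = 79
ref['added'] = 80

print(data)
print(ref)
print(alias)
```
{'name': 4, 'age': 8, 'city': 79}
{'name': 4, 'age': 8, 'added': 80}
{'name': 4, 'age': 8, 'city': 79}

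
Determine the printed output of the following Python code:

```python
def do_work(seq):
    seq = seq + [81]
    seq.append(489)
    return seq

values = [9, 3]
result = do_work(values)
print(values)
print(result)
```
[9, 3]
[9, 3, 81, 489]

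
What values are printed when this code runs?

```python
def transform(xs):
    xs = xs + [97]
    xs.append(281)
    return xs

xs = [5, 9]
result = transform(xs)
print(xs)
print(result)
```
[5, 9]
[5, 9, 97, 281]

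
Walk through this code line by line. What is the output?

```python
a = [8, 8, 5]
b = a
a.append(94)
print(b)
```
[8, 8, 5, 94]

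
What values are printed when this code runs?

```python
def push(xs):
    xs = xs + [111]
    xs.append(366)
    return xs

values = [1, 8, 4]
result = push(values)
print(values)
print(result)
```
[1, 8, 4]
[1, 8, 4, 111, 366]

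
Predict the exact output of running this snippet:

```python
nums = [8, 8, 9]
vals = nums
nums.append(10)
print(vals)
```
[8, 8, 9, 10]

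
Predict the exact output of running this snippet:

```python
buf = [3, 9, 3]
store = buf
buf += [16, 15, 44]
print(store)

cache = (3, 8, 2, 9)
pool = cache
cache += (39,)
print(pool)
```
[3, 9, 3, 16, 15, 44]
(3, 8, 2, 9)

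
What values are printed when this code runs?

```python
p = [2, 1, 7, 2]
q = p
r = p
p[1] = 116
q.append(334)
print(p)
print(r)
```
[2, 116, 7, 2, 334]
[2, 116, 7, 2, 334]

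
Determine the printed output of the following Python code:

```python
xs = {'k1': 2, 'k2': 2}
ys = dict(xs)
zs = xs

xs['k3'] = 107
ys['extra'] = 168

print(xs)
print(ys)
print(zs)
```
{'k1': 2, 'k2': 2, 'k3': 107}
{'k1': 2, 'k2': 2, 'extra': 168}
{'k1': 2, 'k2': 2, 'k3': 107}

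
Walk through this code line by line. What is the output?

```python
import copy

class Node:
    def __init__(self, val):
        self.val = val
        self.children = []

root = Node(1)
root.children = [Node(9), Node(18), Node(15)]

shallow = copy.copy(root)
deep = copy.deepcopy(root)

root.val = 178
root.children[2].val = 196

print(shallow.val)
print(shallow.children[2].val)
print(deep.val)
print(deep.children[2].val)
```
1
196
1
15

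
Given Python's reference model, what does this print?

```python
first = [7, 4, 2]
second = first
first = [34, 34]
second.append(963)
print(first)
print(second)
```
[34, 34]
[7, 4, 2, 963]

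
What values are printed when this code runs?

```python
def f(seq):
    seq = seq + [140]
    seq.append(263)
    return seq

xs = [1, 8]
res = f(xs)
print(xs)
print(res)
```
[1, 8]
[1, 8, 140, 263]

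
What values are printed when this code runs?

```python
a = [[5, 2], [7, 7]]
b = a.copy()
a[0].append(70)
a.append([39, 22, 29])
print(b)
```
[[5, 2, 70], [7, 7]]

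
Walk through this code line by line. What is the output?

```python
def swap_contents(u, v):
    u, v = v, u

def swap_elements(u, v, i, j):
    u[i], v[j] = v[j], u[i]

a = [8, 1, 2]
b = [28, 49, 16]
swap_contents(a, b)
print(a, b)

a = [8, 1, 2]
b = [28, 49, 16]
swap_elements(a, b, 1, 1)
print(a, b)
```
[8, 1, 2] [28, 49, 16]
[8, 49, 2] [28, 1, 16]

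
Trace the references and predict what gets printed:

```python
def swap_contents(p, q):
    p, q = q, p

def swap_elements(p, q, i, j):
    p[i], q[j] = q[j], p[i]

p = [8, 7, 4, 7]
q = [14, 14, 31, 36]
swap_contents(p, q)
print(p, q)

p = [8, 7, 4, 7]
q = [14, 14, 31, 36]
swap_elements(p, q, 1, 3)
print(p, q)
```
[8, 7, 4, 7] [14, 14, 31, 36]
[8, 36, 4, 7] [14, 14, 31, 7]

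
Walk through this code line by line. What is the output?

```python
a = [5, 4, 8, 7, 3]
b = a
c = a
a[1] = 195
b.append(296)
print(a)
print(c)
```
[5, 195, 8, 7, 3, 296]
[5, 195, 8, 7, 3, 296]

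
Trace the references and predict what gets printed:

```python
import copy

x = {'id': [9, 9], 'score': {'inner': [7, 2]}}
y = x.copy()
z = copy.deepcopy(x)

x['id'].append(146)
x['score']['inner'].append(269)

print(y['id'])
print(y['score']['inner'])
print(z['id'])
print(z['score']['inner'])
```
[9, 9, 146]
[7, 2, 269]
[9, 9]
[7, 2]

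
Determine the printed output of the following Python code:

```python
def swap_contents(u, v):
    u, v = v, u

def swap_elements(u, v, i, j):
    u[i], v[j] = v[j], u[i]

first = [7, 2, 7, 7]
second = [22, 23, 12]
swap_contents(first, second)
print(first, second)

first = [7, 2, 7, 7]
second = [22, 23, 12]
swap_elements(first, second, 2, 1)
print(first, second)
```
[7, 2, 7, 7] [22, 23, 12]
[7, 2, 23, 7] [22, 7, 12]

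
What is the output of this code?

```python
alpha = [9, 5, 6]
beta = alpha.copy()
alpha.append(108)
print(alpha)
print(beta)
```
[9, 5, 6, 108]
[9, 5, 6]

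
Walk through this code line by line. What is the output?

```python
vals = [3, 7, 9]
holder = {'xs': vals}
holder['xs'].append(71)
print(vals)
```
[3, 7, 9, 71]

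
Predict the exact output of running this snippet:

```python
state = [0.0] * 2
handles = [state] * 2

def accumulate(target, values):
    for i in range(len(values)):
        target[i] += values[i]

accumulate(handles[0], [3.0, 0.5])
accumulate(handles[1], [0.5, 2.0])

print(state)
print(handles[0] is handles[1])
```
[3.5, 2.5]
True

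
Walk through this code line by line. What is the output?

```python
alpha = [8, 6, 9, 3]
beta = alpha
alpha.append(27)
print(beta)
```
[8, 6, 9, 3, 27]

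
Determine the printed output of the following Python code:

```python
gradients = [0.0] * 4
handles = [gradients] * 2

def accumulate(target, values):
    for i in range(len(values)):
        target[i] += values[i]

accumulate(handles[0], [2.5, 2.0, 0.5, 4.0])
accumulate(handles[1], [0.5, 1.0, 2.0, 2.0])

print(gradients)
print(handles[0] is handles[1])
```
[3.0, 3.0, 2.5, 6.0]
True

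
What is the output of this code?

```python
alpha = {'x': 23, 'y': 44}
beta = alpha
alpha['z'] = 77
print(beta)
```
{'x': 23, 'y': 44, 'z': 77}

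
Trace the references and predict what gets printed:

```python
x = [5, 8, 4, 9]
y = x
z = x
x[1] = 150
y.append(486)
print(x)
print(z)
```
[5, 150, 4, 9, 486]
[5, 150, 4, 9, 486]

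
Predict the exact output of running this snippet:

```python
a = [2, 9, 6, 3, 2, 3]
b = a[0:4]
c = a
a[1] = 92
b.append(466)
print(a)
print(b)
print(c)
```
[2, 92, 6, 3, 2, 3]
[2, 9, 6, 3, 466]
[2, 92, 6, 3, 2, 3]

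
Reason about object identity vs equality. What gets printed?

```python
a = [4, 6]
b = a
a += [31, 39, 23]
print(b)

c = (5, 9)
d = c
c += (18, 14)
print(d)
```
[4, 6, 31, 39, 23]
(5, 9)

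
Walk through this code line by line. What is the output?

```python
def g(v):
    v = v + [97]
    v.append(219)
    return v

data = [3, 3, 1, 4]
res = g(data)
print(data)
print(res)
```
[3, 3, 1, 4]
[3, 3, 1, 4, 97, 219]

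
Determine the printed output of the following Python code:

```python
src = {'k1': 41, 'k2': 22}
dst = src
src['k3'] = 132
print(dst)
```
{'k1': 41, 'k2': 22, 'k3': 132}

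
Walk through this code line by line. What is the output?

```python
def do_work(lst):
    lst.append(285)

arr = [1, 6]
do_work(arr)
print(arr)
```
[1, 6, 285]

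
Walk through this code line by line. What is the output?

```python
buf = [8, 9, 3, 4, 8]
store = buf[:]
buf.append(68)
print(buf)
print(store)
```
[8, 9, 3, 4, 8, 68]
[8, 9, 3, 4, 8]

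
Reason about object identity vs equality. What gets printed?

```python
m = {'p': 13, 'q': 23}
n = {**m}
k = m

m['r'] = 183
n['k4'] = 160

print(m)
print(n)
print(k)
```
{'p': 13, 'q': 23, 'r': 183}
{'p': 13, 'q': 23, 'k4': 160}
{'p': 13, 'q': 23, 'r': 183}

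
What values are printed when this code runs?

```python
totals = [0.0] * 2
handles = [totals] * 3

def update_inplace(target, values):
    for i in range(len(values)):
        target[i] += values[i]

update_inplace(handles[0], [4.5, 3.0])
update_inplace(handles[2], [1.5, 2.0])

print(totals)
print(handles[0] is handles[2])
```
[6.0, 5.0]
True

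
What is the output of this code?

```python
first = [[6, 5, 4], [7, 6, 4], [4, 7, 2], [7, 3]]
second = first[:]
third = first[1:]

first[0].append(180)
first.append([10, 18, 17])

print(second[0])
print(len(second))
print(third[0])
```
[6, 5, 4, 180]
4
[7, 6, 4]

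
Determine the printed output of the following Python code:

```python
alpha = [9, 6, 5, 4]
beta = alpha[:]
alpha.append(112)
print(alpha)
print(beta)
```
[9, 6, 5, 4, 112]
[9, 6, 5, 4]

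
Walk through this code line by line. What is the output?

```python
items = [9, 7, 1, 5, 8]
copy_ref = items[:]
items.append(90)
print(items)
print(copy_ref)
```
[9, 7, 1, 5, 8, 90]
[9, 7, 1, 5, 8]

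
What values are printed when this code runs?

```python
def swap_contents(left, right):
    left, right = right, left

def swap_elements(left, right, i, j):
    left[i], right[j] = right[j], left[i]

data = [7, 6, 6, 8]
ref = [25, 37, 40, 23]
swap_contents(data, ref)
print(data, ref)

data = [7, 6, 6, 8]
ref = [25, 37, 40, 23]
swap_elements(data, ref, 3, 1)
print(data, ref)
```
[7, 6, 6, 8] [25, 37, 40, 23]
[7, 6, 6, 37] [25, 8, 40, 23]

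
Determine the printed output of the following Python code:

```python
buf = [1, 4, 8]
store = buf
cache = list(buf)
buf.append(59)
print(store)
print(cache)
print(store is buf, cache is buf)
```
[1, 4, 8, 59]
[1, 4, 8]
True False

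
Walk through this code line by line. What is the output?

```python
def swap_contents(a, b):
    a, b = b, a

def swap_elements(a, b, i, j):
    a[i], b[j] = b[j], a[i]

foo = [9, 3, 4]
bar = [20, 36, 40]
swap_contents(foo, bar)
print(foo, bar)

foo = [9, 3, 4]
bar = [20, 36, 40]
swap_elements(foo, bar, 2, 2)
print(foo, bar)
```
[9, 3, 4] [20, 36, 40]
[9, 3, 40] [20, 36, 4]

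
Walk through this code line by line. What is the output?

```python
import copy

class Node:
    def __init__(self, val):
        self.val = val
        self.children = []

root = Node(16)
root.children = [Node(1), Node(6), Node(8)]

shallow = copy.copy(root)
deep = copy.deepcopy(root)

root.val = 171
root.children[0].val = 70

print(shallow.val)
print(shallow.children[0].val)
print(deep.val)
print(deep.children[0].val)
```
16
70
16
1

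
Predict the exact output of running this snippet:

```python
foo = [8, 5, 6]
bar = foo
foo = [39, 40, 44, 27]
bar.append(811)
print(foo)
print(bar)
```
[39, 40, 44, 27]
[8, 5, 6, 811]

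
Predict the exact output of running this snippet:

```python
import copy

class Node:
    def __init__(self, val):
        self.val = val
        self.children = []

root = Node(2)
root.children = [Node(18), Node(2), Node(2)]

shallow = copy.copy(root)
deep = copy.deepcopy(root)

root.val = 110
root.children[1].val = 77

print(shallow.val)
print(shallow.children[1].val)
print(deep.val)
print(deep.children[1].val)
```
2
77
2
2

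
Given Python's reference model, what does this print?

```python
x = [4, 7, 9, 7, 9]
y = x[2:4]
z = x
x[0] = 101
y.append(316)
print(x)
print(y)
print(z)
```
[101, 7, 9, 7, 9]
[9, 7, 316]
[101, 7, 9, 7, 9]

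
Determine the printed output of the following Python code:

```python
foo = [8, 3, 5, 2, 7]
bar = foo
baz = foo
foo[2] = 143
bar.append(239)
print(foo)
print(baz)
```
[8, 3, 143, 2, 7, 239]
[8, 3, 143, 2, 7, 239]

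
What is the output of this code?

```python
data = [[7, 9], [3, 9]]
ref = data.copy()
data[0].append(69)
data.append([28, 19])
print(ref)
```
[[7, 9, 69], [3, 9]]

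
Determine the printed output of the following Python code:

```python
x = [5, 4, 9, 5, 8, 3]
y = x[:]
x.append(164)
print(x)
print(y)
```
[5, 4, 9, 5, 8, 3, 164]
[5, 4, 9, 5, 8, 3]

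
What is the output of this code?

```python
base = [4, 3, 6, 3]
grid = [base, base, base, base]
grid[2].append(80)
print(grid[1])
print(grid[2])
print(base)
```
[4, 3, 6, 3, 80]
[4, 3, 6, 3, 80]
[4, 3, 6, 3, 80]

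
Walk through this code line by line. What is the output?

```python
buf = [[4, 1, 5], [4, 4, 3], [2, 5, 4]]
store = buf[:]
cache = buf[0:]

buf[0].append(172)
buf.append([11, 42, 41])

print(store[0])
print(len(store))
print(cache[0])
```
[4, 1, 5, 172]
3
[4, 1, 5, 172]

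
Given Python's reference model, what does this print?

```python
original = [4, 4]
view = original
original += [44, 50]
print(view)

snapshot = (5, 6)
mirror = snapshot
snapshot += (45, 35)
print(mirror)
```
[4, 4, 44, 50]
(5, 6)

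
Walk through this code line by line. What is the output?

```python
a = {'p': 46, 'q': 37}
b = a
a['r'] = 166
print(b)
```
{'p': 46, 'q': 37, 'r': 166}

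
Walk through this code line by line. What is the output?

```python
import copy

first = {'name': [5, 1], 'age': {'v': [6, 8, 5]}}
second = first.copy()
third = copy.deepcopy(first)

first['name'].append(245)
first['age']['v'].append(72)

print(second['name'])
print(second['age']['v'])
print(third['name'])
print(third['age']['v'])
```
[5, 1, 245]
[6, 8, 5, 72]
[5, 1]
[6, 8, 5]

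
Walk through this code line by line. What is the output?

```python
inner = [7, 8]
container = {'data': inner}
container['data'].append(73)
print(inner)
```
[7, 8, 73]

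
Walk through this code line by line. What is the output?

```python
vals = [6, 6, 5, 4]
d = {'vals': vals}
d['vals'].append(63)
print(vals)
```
[6, 6, 5, 4, 63]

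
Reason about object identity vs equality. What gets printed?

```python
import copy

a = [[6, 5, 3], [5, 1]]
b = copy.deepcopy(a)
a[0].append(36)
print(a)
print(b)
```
[[6, 5, 3, 36], [5, 1]]
[[6, 5, 3], [5, 1]]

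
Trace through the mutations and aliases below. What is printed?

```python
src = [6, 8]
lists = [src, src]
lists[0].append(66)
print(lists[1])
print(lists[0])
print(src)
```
[6, 8, 66]
[6, 8, 66]
[6, 8, 66]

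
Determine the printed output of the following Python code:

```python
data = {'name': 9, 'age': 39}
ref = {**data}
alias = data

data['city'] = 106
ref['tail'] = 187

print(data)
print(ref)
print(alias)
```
{'name': 9, 'age': 39, 'city': 106}
{'name': 9, 'age': 39, 'tail': 187}
{'name': 9, 'age': 39, 'city': 106}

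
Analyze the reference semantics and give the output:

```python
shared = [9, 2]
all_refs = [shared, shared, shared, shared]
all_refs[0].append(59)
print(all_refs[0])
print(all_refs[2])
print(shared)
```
[9, 2, 59]
[9, 2, 59]
[9, 2, 59]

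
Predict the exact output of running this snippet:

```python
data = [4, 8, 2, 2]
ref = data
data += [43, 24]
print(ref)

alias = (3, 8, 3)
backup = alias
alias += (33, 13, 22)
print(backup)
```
[4, 8, 2, 2, 43, 24]
(3, 8, 3)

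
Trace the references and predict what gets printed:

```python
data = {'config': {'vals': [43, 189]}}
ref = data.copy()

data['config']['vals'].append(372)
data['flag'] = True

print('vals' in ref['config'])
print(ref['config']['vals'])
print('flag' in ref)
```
True
[43, 189, 372]
False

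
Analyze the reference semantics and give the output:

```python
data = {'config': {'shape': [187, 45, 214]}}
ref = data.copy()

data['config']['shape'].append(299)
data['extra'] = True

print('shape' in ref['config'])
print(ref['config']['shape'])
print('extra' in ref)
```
True
[187, 45, 214, 299]
False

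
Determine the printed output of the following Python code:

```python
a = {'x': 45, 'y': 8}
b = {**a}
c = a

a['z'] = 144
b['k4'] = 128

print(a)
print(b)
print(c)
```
{'x': 45, 'y': 8, 'z': 144}
{'x': 45, 'y': 8, 'k4': 128}
{'x': 45, 'y': 8, 'z': 144}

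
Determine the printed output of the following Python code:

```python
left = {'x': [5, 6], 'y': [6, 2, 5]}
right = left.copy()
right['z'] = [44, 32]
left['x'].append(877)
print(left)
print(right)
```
{'x': [5, 6, 877], 'y': [6, 2, 5]}
{'x': [5, 6, 877], 'y': [6, 2, 5], 'z': [44, 32]}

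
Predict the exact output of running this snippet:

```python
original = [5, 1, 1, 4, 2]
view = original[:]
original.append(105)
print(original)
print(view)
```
[5, 1, 1, 4, 2, 105]
[5, 1, 1, 4, 2]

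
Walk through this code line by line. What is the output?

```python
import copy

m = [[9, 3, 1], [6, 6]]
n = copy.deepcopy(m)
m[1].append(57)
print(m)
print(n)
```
[[9, 3, 1], [6, 6, 57]]
[[9, 3, 1], [6, 6]]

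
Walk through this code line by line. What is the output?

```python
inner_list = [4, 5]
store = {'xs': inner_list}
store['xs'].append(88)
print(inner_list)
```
[4, 5, 88]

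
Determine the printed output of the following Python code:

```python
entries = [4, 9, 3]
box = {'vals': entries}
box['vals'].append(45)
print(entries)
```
[4, 9, 3, 45]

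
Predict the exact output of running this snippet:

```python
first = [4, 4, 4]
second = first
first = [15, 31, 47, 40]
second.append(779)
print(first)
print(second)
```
[15, 31, 47, 40]
[4, 4, 4, 779]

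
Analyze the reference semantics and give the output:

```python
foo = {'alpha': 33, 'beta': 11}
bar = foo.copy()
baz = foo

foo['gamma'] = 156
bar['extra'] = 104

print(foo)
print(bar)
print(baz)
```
{'alpha': 33, 'beta': 11, 'gamma': 156}
{'alpha': 33, 'beta': 11, 'extra': 104}
{'alpha': 33, 'beta': 11, 'gamma': 156}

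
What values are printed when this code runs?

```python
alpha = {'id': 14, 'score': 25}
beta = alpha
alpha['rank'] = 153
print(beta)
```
{'id': 14, 'score': 25, 'rank': 153}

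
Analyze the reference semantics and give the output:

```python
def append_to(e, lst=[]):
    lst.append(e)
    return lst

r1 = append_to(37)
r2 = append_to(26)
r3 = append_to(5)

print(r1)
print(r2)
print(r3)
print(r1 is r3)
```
[37, 26, 5]
[37, 26, 5]
[37, 26, 5]
True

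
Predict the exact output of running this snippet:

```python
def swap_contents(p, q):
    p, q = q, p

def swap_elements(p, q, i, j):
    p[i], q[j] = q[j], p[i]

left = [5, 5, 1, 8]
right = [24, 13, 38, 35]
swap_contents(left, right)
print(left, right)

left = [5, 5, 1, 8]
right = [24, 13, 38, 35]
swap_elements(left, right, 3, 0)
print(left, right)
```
[5, 5, 1, 8] [24, 13, 38, 35]
[5, 5, 1, 24] [8, 13, 38, 35]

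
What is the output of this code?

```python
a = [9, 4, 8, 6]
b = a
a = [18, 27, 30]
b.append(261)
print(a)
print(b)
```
[18, 27, 30]
[9, 4, 8, 6, 261]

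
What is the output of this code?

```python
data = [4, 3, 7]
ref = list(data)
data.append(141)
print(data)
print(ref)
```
[4, 3, 7, 141]
[4, 3, 7]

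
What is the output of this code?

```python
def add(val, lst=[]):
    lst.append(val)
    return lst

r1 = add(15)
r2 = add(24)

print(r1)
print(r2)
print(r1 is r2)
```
[15, 24]
[15, 24]
True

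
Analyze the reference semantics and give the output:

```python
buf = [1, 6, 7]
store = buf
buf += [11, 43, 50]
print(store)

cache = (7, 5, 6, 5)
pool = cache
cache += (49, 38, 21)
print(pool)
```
[1, 6, 7, 11, 43, 50]
(7, 5, 6, 5)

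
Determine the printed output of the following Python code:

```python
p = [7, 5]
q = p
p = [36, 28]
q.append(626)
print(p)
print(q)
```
[36, 28]
[7, 5, 626]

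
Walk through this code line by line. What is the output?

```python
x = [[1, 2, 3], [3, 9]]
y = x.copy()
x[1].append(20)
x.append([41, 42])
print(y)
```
[[1, 2, 3], [3, 9, 20]]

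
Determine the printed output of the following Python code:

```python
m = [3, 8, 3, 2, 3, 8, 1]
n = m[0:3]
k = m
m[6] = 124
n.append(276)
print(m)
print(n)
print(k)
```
[3, 8, 3, 2, 3, 8, 124]
[3, 8, 3, 276]
[3, 8, 3, 2, 3, 8, 124]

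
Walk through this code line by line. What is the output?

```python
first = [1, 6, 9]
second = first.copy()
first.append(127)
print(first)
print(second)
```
[1, 6, 9, 127]
[1, 6, 9]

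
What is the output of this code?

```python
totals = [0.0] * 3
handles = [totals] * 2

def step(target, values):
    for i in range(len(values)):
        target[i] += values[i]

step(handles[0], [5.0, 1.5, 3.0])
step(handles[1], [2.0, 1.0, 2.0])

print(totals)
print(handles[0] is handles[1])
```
[7.0, 2.5, 5.0]
True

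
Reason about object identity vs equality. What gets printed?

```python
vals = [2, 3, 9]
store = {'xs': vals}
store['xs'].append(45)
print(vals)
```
[2, 3, 9, 45]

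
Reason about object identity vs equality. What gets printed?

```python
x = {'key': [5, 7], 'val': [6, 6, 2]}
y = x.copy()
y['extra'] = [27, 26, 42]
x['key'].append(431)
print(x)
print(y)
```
{'key': [5, 7, 431], 'val': [6, 6, 2]}
{'key': [5, 7, 431], 'val': [6, 6, 2], 'extra': [27, 26, 42]}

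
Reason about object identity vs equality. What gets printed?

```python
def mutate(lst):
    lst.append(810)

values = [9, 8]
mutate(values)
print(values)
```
[9, 8, 810]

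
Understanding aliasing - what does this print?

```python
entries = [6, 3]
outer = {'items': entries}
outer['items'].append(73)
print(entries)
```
[6, 3, 73]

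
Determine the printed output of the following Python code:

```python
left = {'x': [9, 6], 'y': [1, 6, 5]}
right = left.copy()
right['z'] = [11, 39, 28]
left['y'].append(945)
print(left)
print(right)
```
{'x': [9, 6], 'y': [1, 6, 5, 945]}
{'x': [9, 6], 'y': [1, 6, 5, 945], 'z': [11, 39, 28]}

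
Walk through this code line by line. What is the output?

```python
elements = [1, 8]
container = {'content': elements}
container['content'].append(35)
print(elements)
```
[1, 8, 35]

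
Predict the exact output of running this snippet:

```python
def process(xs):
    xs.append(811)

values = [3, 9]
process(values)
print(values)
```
[3, 9, 811]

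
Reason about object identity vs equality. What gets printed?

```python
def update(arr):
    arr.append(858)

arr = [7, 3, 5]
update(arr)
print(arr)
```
[7, 3, 5, 858]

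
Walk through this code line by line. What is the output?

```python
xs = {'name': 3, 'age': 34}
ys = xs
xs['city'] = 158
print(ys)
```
{'name': 3, 'age': 34, 'city': 158}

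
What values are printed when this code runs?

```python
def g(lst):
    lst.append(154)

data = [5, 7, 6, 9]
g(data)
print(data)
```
[5, 7, 6, 9, 154]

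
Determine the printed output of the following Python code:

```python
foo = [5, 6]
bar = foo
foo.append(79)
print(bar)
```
[5, 6, 79]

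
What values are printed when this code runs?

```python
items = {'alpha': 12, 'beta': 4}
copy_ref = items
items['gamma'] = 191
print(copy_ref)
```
{'alpha': 12, 'beta': 4, 'gamma': 191}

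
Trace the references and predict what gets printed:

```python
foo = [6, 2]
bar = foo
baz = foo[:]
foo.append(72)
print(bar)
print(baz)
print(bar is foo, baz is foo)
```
[6, 2, 72]
[6, 2]
True False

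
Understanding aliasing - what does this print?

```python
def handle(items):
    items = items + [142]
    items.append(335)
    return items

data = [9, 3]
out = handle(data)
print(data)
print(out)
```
[9, 3]
[9, 3, 142, 335]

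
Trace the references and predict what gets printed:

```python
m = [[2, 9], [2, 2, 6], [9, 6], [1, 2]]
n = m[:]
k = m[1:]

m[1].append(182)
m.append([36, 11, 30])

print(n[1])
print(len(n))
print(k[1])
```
[2, 2, 6, 182]
4
[9, 6]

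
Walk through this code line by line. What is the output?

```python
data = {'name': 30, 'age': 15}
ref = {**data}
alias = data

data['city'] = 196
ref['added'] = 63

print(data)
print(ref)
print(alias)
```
{'name': 30, 'age': 15, 'city': 196}
{'name': 30, 'age': 15, 'added': 63}
{'name': 30, 'age': 15, 'city': 196}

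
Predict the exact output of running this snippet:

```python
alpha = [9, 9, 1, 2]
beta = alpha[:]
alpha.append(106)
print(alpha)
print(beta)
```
[9, 9, 1, 2, 106]
[9, 9, 1, 2]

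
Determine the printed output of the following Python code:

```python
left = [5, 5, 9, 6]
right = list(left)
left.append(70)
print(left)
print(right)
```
[5, 5, 9, 6, 70]
[5, 5, 9, 6]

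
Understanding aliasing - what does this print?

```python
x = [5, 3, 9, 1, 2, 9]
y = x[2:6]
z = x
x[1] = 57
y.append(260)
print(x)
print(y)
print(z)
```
[5, 57, 9, 1, 2, 9]
[9, 1, 2, 9, 260]
[5, 57, 9, 1, 2, 9]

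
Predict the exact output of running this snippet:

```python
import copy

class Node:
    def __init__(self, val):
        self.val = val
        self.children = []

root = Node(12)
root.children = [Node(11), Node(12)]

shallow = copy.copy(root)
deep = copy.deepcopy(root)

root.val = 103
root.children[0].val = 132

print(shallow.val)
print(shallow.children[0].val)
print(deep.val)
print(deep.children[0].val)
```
12
132
12
11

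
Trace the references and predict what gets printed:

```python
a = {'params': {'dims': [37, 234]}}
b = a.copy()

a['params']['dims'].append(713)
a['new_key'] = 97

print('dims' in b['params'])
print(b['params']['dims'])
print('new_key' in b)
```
True
[37, 234, 713]
False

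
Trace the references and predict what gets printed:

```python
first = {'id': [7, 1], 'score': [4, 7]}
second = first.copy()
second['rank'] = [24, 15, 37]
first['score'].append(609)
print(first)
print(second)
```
{'id': [7, 1], 'score': [4, 7, 609]}
{'id': [7, 1], 'score': [4, 7, 609], 'rank': [24, 15, 37]}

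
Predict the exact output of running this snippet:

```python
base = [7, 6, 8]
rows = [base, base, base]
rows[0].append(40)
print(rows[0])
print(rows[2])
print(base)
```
[7, 6, 8, 40]
[7, 6, 8, 40]
[7, 6, 8, 40]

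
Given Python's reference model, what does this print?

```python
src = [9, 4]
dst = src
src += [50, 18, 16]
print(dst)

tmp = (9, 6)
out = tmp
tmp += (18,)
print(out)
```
[9, 4, 50, 18, 16]
(9, 6)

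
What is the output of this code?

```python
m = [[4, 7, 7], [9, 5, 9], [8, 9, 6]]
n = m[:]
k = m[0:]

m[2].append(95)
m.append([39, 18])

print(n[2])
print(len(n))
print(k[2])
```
[8, 9, 6, 95]
3
[8, 9, 6, 95]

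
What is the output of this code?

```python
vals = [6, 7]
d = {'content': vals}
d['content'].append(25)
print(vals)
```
[6, 7, 25]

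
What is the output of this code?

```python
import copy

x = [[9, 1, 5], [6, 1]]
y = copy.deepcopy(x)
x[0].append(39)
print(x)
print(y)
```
[[9, 1, 5, 39], [6, 1]]
[[9, 1, 5], [6, 1]]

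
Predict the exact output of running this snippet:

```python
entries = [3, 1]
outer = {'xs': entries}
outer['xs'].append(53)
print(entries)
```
[3, 1, 53]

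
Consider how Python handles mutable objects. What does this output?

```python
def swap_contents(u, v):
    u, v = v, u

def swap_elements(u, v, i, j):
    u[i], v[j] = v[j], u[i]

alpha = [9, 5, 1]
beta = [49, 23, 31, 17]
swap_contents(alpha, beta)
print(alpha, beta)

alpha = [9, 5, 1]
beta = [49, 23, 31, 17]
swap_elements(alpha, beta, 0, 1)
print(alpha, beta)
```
[9, 5, 1] [49, 23, 31, 17]
[23, 5, 1] [49, 9, 31, 17]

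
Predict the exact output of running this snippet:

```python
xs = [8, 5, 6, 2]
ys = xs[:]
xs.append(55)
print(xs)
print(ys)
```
[8, 5, 6, 2, 55]
[8, 5, 6, 2]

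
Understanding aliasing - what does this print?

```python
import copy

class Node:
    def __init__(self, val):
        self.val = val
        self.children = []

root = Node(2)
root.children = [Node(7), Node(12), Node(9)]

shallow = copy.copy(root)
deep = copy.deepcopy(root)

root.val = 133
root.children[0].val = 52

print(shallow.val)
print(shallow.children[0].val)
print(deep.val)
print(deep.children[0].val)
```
2
52
2
7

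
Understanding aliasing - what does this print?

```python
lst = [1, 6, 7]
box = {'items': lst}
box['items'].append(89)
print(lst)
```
[1, 6, 7, 89]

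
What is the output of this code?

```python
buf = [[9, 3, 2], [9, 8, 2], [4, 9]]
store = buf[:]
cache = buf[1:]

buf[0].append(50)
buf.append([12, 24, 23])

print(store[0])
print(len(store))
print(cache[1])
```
[9, 3, 2, 50]
3
[4, 9]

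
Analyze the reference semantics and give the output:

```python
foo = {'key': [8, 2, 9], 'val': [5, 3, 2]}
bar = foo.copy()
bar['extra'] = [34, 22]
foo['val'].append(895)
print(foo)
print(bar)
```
{'key': [8, 2, 9], 'val': [5, 3, 2, 895]}
{'key': [8, 2, 9], 'val': [5, 3, 2, 895], 'extra': [34, 22]}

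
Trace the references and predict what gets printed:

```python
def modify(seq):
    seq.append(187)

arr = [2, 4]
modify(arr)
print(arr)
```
[2, 4, 187]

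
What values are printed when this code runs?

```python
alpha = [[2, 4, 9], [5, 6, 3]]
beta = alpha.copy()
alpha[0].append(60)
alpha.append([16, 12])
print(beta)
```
[[2, 4, 9, 60], [5, 6, 3]]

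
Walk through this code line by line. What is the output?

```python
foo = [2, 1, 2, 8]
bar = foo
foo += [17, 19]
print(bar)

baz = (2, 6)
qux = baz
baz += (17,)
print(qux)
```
[2, 1, 2, 8, 17, 19]
(2, 6)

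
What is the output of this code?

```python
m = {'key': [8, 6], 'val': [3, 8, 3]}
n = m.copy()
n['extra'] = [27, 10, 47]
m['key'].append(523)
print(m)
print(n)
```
{'key': [8, 6, 523], 'val': [3, 8, 3]}
{'key': [8, 6, 523], 'val': [3, 8, 3], 'extra': [27, 10, 47]}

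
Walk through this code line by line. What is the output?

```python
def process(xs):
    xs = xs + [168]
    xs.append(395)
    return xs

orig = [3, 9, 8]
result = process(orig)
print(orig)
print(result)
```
[3, 9, 8]
[3, 9, 8, 168, 395]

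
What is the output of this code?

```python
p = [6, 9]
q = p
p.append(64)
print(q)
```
[6, 9, 64]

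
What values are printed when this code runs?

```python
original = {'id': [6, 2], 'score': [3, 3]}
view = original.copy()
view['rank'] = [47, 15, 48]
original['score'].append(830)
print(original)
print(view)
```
{'id': [6, 2], 'score': [3, 3, 830]}
{'id': [6, 2], 'score': [3, 3, 830], 'rank': [47, 15, 48]}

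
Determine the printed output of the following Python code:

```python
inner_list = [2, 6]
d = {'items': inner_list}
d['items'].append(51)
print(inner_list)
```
[2, 6, 51]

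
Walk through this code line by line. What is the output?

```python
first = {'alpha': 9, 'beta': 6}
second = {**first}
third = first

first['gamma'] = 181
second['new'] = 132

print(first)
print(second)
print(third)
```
{'alpha': 9, 'beta': 6, 'gamma': 181}
{'alpha': 9, 'beta': 6, 'new': 132}
{'alpha': 9, 'beta': 6, 'gamma': 181}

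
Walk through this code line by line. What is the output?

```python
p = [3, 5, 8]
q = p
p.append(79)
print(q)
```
[3, 5, 8, 79]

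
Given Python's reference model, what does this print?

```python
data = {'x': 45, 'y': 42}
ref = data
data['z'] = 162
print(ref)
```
{'x': 45, 'y': 42, 'z': 162}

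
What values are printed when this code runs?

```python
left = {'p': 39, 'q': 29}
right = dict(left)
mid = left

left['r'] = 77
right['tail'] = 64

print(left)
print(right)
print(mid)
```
{'p': 39, 'q': 29, 'r': 77}
{'p': 39, 'q': 29, 'tail': 64}
{'p': 39, 'q': 29, 'r': 77}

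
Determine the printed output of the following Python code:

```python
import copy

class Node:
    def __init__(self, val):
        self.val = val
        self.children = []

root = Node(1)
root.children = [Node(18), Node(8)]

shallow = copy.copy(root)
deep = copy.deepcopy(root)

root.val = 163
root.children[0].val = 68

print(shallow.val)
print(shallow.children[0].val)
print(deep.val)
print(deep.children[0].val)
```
1
68
1
18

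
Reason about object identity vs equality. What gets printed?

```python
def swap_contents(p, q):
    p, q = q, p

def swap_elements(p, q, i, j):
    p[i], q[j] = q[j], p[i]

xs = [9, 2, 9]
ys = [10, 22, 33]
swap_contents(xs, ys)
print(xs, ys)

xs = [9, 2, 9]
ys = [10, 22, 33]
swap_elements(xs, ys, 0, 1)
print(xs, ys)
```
[9, 2, 9] [10, 22, 33]
[22, 2, 9] [10, 9, 33]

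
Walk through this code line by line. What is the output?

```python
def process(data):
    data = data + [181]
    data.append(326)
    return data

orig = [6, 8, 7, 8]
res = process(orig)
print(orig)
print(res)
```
[6, 8, 7, 8]
[6, 8, 7, 8, 181, 326]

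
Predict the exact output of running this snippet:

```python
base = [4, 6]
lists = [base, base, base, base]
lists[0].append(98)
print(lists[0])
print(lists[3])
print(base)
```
[4, 6, 98]
[4, 6, 98]
[4, 6, 98]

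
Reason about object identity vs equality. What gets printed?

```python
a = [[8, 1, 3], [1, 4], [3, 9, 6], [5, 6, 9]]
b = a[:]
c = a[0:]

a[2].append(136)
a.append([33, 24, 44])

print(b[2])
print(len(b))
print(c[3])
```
[3, 9, 6, 136]
4
[5, 6, 9]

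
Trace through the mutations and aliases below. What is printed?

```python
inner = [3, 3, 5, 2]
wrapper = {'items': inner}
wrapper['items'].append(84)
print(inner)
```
[3, 3, 5, 2, 84]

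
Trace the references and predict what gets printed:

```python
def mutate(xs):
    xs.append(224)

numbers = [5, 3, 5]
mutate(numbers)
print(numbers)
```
[5, 3, 5, 224]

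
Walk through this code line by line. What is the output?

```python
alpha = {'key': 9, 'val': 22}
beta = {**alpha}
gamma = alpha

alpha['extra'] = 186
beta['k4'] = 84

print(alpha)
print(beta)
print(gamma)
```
{'key': 9, 'val': 22, 'extra': 186}
{'key': 9, 'val': 22, 'k4': 84}
{'key': 9, 'val': 22, 'extra': 186}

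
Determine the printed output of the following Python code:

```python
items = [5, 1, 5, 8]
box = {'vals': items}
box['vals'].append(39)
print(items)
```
[5, 1, 5, 8, 39]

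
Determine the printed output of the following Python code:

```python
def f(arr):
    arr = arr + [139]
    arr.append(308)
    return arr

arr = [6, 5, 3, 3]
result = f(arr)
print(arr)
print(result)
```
[6, 5, 3, 3]
[6, 5, 3, 3, 139, 308]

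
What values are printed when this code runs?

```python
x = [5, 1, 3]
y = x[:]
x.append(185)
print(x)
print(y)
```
[5, 1, 3, 185]
[5, 1, 3]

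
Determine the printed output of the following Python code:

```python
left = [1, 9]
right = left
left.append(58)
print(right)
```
[1, 9, 58]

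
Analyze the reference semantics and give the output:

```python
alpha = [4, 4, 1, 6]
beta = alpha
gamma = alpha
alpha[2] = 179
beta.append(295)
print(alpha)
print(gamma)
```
[4, 4, 179, 6, 295]
[4, 4, 179, 6, 295]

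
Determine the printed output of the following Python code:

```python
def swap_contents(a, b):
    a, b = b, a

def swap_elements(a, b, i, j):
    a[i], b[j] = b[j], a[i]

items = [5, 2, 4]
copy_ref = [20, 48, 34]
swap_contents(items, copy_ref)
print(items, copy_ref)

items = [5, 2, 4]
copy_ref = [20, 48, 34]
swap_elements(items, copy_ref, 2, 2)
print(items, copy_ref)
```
[5, 2, 4] [20, 48, 34]
[5, 2, 34] [20, 48, 4]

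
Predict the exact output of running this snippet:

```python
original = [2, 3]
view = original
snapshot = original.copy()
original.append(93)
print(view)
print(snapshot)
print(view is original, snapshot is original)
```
[2, 3, 93]
[2, 3]
True False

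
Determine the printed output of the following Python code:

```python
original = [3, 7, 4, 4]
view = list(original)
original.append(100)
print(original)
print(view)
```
[3, 7, 4, 4, 100]
[3, 7, 4, 4]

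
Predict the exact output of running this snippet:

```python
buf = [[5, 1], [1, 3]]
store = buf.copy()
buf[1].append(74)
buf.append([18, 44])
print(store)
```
[[5, 1], [1, 3, 74]]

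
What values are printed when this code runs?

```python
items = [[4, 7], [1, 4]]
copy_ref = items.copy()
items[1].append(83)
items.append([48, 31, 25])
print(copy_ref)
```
[[4, 7], [1, 4, 83]]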